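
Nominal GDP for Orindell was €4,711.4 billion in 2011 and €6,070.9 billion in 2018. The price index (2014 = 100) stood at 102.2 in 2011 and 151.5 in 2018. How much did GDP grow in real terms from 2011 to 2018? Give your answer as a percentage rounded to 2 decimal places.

Real GDP 2011 = 4711.4 / 1.022 = 4609.98.
Real GDP 2018 = 6070.9 / 1.515 = 4007.19.
Real growth = 4007.19 / 4609.98 − 1 = -0.1308.

-13.08%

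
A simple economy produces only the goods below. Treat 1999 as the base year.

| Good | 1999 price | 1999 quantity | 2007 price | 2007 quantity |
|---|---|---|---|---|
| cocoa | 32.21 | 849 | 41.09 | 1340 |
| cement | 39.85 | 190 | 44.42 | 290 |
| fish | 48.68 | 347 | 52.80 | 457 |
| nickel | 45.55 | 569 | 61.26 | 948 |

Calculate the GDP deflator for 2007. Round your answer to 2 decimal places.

Nominal GDP 2007 = 41.09·1340 + 44.42·290 + 52.80·457 + 61.26·948 = 150146.48.
Real GDP 2007 (at 1999 prices) = 32.21·1340 + 39.85·290 + 48.68·457 + 45.55·948 = 120146.06.
Deflator = Nominal/Real × 100 = 150146.48/120146.06 × 100 = 124.970.

124.97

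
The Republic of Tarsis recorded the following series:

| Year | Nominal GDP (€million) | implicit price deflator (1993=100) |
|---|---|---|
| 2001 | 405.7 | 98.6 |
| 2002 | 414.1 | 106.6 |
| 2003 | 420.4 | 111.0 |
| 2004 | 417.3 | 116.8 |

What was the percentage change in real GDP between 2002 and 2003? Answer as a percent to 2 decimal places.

Real GDP 2002 = 414.1/1.066 = 388.46.
Real GDP 2003 = 420.4/1.110 = 378.74.
Change = 378.74/388.46 − 1 = -0.0250.

-2.50%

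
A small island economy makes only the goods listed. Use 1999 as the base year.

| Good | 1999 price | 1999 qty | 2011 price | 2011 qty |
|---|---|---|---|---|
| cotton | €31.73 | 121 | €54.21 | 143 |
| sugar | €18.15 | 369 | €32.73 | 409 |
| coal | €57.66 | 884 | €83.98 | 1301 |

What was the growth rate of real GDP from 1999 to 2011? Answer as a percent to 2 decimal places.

41.41%

Real GDP 1999 = Nominal GDP 1999 = 31.73·121 + 18.15·369 + 57.66·884 = 61508.12.
Real GDP 2011 (at 1999 prices) = 31.73·143 + 18.15·409 + 57.66·1301 = 86976.40.
Real growth = 86976.40/61508.12 − 1 = 0.4141.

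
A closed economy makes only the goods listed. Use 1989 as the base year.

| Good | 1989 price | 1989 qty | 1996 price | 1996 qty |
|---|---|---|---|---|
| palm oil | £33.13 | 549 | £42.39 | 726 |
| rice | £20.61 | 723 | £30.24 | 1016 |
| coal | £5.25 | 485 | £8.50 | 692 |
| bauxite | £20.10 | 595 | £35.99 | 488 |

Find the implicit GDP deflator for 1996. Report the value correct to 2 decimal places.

145.37

Nominal GDP 1996 = 42.39·726 + 30.24·1016 + 8.50·692 + 35.99·488 = 84944.10.
Real GDP 1996 (at 1989 prices) = 33.13·726 + 20.61·1016 + 5.25·692 + 20.10·488 = 58433.94.
Deflator = Nominal/Real × 100 = 84944.10/58433.94 × 100 = 145.368.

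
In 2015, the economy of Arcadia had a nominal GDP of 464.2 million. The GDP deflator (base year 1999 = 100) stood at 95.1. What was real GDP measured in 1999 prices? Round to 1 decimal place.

Real GDP = Nominal / (GDP deflator/100) = 464.2 / 0.951 = 488.12.

488.1 million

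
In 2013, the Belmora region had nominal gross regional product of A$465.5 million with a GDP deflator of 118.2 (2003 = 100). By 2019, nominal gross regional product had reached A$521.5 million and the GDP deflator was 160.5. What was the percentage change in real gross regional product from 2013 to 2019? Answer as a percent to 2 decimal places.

-17.50%

Real gross regional product 2013 = 465.5 / 1.182 = 393.82.
Real gross regional product 2019 = 521.5 / 1.605 = 324.92.
Real growth = 324.92 / 393.82 − 1 = -0.1750.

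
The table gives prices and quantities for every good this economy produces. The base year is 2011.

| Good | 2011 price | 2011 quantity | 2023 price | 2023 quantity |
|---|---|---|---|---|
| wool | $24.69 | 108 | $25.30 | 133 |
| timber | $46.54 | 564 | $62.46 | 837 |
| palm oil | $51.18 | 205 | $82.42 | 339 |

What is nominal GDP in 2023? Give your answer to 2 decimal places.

$83584.30

Nominal GDP 2023 = Σ (p_2023 × q_2023) = 25.30·133 + 62.46·837 + 82.42·339 = 83584.30.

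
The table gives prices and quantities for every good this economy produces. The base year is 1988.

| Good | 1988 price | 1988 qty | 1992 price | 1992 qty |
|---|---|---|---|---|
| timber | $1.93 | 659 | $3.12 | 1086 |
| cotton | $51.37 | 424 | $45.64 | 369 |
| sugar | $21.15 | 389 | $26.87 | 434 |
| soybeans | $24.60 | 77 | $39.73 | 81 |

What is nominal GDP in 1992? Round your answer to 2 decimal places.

$35109.19

Nominal GDP 1992 = Σ (p_1992 × q_1992) = 3.12·1086 + 45.64·369 + 26.87·434 + 39.73·81 = 35109.19.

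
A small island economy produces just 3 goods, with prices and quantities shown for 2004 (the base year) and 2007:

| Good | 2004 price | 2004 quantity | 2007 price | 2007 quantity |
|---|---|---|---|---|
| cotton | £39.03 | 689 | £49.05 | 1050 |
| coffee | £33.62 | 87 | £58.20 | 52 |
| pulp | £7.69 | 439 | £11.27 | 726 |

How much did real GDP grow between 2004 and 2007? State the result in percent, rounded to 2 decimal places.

Real GDP 2004 = Nominal GDP 2004 = 39.03·689 + 33.62·87 + 7.69·439 = 33192.52.
Real GDP 2007 (at 2004 prices) = 39.03·1050 + 33.62·52 + 7.69·726 = 48312.68.
Real growth = 48312.68/33192.52 − 1 = 0.4555.

45.55%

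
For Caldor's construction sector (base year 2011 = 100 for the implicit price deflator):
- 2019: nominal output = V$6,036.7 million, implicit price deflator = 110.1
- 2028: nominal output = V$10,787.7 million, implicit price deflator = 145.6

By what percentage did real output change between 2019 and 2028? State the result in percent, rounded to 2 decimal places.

Deflate each year: 2019 → 6036.7/1.101 = 5482.92; 2028 → 10787.7/1.456 = 7409.13.
So real output changed by 7409.13/5482.92 − 1 = 0.3513, i.e. 35.13%.

35.13%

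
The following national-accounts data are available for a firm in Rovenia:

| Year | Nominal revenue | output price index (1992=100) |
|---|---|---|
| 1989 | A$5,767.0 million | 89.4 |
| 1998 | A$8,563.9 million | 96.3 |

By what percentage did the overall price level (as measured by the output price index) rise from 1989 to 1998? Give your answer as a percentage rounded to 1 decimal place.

7.7%

Price-level change = 96.3 / 89.4 − 1 = 0.0772.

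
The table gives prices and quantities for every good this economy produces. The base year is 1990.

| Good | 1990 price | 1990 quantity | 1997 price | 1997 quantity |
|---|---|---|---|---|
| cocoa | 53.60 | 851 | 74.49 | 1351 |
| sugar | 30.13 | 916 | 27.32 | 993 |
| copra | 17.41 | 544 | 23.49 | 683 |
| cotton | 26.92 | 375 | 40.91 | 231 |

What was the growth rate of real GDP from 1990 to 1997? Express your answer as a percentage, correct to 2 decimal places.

Real GDP 1990 = Nominal GDP 1990 = 53.60·851 + 30.13·916 + 17.41·544 + 26.92·375 = 92778.72.
Real GDP 1997 (at 1990 prices) = 53.60·1351 + 30.13·993 + 17.41·683 + 26.92·231 = 120442.24.
Real growth = 120442.24/92778.72 − 1 = 0.2982.

29.82%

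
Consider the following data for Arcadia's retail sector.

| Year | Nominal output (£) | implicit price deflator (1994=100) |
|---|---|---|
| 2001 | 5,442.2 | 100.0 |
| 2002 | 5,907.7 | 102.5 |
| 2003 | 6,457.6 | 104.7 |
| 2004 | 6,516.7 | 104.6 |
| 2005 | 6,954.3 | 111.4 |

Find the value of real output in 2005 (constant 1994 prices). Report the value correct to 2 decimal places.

Real output 2005 = 6954.3 / 1.114 = 6242.64.

£6,242.64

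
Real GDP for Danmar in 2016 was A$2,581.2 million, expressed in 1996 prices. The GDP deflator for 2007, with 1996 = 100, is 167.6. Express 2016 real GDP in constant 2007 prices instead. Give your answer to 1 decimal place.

Real GDP in 2007 prices = Real GDP in 1996 prices × (P_2007/P_1996) = 2581.2 × 1.676 = 4326.09.

A$4,326.1 million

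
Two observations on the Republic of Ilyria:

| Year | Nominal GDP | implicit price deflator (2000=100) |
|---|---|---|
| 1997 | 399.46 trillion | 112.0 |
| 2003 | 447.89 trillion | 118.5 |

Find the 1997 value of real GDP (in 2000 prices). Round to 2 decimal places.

356.66 trillion

Real GDP = Nominal / (implicit price deflator/100) = 399.46 / 1.120 = 356.66.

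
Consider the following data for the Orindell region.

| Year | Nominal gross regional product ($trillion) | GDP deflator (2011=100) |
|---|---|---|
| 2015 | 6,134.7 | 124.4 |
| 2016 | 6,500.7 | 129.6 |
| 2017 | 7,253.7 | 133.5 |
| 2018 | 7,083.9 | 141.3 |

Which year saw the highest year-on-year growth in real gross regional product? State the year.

2017

2016: real = 6500.7/1.296 = 5015.97; growth vs 2015 (4931.43) = 1.71%.
2017: real = 7253.7/1.335 = 5433.48; growth vs 2016 (5015.97) = 8.32%.
2018: real = 7083.9/1.413 = 5013.38; growth vs 2017 (5433.48) = -7.73%.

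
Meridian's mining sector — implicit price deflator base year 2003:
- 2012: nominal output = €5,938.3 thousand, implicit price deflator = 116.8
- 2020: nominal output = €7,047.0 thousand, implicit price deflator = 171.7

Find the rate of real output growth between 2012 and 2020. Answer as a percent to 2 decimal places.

-19.27%

Real output 2012 = 5938.3 / 1.168 = 5084.16.
Real output 2020 = 7047.0 / 1.717 = 4104.25.
Real growth = 4104.25 / 5084.16 − 1 = -0.1927.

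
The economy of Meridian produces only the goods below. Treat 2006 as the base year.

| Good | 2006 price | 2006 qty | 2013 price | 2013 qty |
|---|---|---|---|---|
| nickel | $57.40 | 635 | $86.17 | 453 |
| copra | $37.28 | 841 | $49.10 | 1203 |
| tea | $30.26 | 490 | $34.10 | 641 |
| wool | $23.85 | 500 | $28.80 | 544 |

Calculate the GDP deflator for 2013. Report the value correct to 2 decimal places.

131.40

Nominal GDP 2013 = 86.17·453 + 49.10·1203 + 34.10·641 + 28.80·544 = 135627.61.
Real GDP 2013 (at 2006 prices) = 57.40·453 + 37.28·1203 + 30.26·641 + 23.85·544 = 103221.10.
Deflator = Nominal/Real × 100 = 135627.61/103221.10 × 100 = 131.395.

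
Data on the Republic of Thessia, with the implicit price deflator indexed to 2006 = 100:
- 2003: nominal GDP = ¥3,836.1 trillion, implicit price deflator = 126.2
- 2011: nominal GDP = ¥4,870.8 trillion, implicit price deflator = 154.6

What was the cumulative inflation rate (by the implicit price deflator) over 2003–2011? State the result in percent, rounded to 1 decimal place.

Price-level change = 154.6 / 126.2 − 1 = 0.2250.

22.5%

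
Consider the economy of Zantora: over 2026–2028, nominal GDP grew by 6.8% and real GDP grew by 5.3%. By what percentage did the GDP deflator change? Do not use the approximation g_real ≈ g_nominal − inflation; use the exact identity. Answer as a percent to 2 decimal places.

(1 + g_nom) = (1 + g_real)(1 + π), so π = 1.0680 / 1.0530 − 1 = 0.01425.

1.42%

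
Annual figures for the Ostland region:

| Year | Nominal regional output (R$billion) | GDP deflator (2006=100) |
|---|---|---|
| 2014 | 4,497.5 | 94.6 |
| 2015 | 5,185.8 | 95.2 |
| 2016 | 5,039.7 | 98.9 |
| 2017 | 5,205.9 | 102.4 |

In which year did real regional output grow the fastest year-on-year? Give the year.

2015: real = 5185.8/0.952 = 5447.27; growth vs 2014 (4754.23) = 14.58%.
2016: real = 5039.7/0.989 = 5095.75; growth vs 2015 (5447.27) = -6.45%.
2017: real = 5205.9/1.024 = 5083.89; growth vs 2016 (5095.75) = -0.23%.

2015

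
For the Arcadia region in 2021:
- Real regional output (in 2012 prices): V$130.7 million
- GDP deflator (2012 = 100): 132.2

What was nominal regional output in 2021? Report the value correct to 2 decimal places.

Nominal regional output = Real × (GDP deflator/100) = 130.7 × 1.322 = 172.79.

V$172.79 million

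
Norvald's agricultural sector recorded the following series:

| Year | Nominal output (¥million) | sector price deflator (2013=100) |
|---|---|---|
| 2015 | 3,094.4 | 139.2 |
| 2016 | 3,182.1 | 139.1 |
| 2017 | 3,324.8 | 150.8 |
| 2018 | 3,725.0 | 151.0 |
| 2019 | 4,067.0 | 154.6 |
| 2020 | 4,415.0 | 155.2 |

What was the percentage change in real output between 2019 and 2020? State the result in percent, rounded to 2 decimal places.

Real output 2019 = 4067.0/1.546 = 2630.66.
Real output 2020 = 4415.0/1.552 = 2844.72.
Change = 2844.72/2630.66 − 1 = 0.0814.

8.14%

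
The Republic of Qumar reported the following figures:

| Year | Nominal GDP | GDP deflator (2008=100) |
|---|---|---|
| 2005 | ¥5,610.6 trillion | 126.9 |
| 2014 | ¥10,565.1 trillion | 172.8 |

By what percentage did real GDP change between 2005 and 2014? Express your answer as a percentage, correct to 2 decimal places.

Deflate each year: 2005 → 5610.6/1.269 = 4421.28; 2014 → 10565.1/1.728 = 6114.06.
So real GDP changed by 6114.06/4421.28 − 1 = 0.3829, i.e. 38.29%.

38.29%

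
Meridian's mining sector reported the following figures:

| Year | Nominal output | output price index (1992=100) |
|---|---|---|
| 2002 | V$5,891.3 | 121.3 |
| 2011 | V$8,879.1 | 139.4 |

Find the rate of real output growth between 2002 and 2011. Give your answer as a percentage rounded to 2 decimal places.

31.15%

Deflate each year: 2002 → 5891.3/1.213 = 4856.80; 2011 → 8879.1/1.394 = 6369.51.
So real output changed by 6369.51/4856.80 − 1 = 0.3115, i.e. 31.15%.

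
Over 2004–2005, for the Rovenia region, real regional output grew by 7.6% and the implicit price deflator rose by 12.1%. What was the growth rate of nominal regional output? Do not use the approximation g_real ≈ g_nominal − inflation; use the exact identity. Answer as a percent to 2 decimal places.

20.62%

(1 + g_nom) = (1 + g_real)(1 + π) = 1.0760 × 1.1210 = 1.20620.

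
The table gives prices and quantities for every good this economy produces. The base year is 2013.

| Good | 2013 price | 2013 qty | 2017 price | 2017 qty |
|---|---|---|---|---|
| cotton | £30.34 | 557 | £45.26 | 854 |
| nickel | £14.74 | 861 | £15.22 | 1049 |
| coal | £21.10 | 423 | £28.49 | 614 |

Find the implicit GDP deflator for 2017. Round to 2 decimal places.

Nominal GDP 2017 = 45.26·854 + 15.22·1049 + 28.49·614 = 72110.68.
Real GDP 2017 (at 2013 prices) = 30.34·854 + 14.74·1049 + 21.10·614 = 54328.02.
Deflator = Nominal/Real × 100 = 72110.68/54328.02 × 100 = 132.732.

132.73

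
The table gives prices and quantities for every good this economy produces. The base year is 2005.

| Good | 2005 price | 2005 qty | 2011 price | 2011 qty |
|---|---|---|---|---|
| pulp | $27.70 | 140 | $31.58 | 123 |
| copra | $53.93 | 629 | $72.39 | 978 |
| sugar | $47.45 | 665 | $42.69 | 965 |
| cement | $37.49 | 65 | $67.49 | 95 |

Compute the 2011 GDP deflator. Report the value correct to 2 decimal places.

115.91

Nominal GDP 2011 = 31.58·123 + 72.39·978 + 42.69·965 + 67.49·95 = 122289.16.
Real GDP 2011 (at 2005 prices) = 27.70·123 + 53.93·978 + 47.45·965 + 37.49·95 = 105501.44.
Deflator = Nominal/Real × 100 = 122289.16/105501.44 × 100 = 115.912.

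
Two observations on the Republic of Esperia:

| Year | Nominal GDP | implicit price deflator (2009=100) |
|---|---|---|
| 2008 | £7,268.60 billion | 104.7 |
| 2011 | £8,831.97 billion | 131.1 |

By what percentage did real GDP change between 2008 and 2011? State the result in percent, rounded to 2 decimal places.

Deflate each year: 2008 → 7268.60/1.047 = 6942.31; 2011 → 8831.97/1.311 = 6736.82.
So real GDP changed by 6736.82/6942.31 − 1 = -0.0296, i.e. -2.96%.

-2.96%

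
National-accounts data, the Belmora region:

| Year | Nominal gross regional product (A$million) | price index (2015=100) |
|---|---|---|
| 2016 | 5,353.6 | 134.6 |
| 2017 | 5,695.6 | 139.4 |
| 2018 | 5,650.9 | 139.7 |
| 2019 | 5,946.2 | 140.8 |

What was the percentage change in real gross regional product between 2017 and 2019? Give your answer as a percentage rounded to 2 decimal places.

Real gross regional product 2017 = 5695.6/1.394 = 4085.80.
Real gross regional product 2019 = 5946.2/1.408 = 4223.15.
Change = 4223.15/4085.80 − 1 = 0.0336.

3.36%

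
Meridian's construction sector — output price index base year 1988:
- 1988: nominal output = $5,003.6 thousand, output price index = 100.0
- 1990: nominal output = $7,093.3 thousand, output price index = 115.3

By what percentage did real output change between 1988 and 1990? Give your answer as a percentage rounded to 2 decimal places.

Real output 1988 = 5003.6 / 1.000 = 5003.60.
Real output 1990 = 7093.3 / 1.153 = 6152.04.
Real growth = 6152.04 / 5003.60 − 1 = 0.2295.

22.95%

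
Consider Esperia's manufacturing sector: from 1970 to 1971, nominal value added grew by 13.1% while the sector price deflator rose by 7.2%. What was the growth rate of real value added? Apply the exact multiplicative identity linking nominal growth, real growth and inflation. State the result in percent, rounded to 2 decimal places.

(1 + g_nom) = (1 + g_real)(1 + π), so g_real = 1.1310 / 1.0720 − 1 = 0.05504.

5.50%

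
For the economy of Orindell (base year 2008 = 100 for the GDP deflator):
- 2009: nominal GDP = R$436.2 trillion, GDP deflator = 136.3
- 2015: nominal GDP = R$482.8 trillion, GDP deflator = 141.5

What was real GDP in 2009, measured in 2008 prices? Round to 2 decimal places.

R$320.03 trillion

Real GDP = Nominal / (GDP deflator/100) = 436.2 / 1.363 = 320.03.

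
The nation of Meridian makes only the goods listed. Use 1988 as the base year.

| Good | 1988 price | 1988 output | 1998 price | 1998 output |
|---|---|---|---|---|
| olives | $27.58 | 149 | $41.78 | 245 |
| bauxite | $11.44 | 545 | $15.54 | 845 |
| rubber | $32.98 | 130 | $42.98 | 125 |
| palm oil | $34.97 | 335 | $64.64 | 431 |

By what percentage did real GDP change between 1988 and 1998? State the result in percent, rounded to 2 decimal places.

Real GDP 1988 = Nominal GDP 1988 = 27.58·149 + 11.44·545 + 32.98·130 + 34.97·335 = 26346.57.
Real GDP 1998 (at 1988 prices) = 27.58·245 + 11.44·845 + 32.98·125 + 34.97·431 = 35618.47.
Real growth = 35618.47/26346.57 − 1 = 0.3519.

35.19%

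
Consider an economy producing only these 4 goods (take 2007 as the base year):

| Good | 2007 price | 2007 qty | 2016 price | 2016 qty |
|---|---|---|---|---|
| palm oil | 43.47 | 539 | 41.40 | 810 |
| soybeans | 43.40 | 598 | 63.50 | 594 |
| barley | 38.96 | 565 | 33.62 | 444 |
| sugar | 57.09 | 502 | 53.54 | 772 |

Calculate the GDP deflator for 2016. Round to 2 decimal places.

104.21

Nominal GDP 2016 = 41.40·810 + 63.50·594 + 33.62·444 + 53.54·772 = 127513.16.
Real GDP 2016 (at 2007 prices) = 43.47·810 + 43.40·594 + 38.96·444 + 57.09·772 = 122362.02.
Deflator = Nominal/Real × 100 = 127513.16/122362.02 × 100 = 104.210.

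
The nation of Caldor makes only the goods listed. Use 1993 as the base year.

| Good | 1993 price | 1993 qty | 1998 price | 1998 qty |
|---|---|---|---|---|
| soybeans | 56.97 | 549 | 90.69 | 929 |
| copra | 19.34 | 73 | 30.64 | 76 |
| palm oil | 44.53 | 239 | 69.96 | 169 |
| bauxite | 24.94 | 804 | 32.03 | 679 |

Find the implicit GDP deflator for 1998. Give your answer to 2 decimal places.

Nominal GDP 1998 = 90.69·929 + 30.64·76 + 69.96·169 + 32.03·679 = 120151.26.
Real GDP 1998 (at 1993 prices) = 56.97·929 + 19.34·76 + 44.53·169 + 24.94·679 = 78854.80.
Deflator = Nominal/Real × 100 = 120151.26/78854.80 × 100 = 152.370.

152.37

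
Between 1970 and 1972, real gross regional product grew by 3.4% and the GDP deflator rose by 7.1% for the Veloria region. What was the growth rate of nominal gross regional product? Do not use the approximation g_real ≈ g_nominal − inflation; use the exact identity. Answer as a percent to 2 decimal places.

10.74%

(1 + g_nom) = (1 + g_real)(1 + π) = 1.0340 × 1.0710 = 1.10741.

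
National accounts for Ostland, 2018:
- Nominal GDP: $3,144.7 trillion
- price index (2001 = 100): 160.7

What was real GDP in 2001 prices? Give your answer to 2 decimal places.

$1,956.88 trillion

Real GDP = Nominal / (price index/100) = 3144.7 / 1.607 = 1956.88.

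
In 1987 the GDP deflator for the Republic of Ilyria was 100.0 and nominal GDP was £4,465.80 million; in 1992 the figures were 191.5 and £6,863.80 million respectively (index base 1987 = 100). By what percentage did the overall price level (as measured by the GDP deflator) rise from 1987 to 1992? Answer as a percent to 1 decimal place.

Price-level change = 191.5 / 100.0 − 1 = 0.9150.

91.5%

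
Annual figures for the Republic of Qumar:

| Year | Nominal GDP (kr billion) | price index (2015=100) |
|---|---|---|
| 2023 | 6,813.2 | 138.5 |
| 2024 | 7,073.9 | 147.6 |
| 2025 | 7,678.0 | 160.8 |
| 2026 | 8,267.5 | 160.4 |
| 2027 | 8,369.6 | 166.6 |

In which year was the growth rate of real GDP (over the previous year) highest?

2024: real = 7073.9/1.476 = 4792.62; growth vs 2023 (4919.28) = -2.57%.
2025: real = 7678.0/1.608 = 4774.88; growth vs 2024 (4792.62) = -0.37%.
2026: real = 8267.5/1.604 = 5154.30; growth vs 2025 (4774.88) = 7.95%.
2027: real = 8369.6/1.666 = 5023.77; growth vs 2026 (5154.30) = -2.53%.

2026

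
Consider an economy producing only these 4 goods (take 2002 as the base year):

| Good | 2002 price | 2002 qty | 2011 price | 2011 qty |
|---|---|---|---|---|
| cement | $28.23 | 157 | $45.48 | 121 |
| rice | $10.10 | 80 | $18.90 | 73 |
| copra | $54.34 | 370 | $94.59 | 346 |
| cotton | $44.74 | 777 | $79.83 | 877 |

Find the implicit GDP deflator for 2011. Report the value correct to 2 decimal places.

176.26

Nominal GDP 2011 = 45.48·121 + 18.90·73 + 94.59·346 + 79.83·877 = 109621.83.
Real GDP 2011 (at 2002 prices) = 28.23·121 + 10.10·73 + 54.34·346 + 44.74·877 = 62191.75.
Deflator = Nominal/Real × 100 = 109621.83/62191.75 × 100 = 176.264.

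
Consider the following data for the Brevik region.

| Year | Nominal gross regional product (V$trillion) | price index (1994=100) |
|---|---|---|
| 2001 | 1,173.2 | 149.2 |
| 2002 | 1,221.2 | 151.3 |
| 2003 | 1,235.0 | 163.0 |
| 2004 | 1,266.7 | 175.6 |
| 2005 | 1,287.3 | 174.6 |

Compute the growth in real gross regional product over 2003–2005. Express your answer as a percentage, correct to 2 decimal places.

Real gross regional product 2003 = 1235.0/1.630 = 757.67.
Real gross regional product 2005 = 1287.3/1.746 = 737.29.
Change = 737.29/757.67 − 1 = -0.0269.

-2.69%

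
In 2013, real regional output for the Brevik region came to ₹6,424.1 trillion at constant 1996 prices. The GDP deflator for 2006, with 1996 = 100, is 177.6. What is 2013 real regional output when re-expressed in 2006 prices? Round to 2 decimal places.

₹11,409.20 trillion

Real regional output in 2006 prices = Real regional output in 1996 prices × (P_2006/P_1996) = 6424.1 × 1.776 = 11409.20.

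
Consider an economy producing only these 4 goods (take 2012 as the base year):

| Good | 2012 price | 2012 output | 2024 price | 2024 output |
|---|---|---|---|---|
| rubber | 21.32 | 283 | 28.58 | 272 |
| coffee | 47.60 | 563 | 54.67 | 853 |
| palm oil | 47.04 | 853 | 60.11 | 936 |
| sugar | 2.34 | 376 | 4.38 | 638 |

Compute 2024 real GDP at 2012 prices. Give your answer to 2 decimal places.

91924.20

Real GDP 2024 = Σ (p_2012 × q_2024) = 21.32·272 + 47.60·853 + 47.04·936 + 2.34·638 = 91924.20.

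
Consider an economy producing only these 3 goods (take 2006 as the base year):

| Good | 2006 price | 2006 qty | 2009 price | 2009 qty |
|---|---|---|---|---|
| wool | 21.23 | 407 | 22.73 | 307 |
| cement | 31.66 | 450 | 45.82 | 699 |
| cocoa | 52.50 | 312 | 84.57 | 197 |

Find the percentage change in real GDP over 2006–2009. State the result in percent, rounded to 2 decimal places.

-0.71%

Real GDP 2006 = Nominal GDP 2006 = 21.23·407 + 31.66·450 + 52.50·312 = 39267.61.
Real GDP 2009 (at 2006 prices) = 21.23·307 + 31.66·699 + 52.50·197 = 38990.45.
Real growth = 38990.45/39267.61 − 1 = -0.0071.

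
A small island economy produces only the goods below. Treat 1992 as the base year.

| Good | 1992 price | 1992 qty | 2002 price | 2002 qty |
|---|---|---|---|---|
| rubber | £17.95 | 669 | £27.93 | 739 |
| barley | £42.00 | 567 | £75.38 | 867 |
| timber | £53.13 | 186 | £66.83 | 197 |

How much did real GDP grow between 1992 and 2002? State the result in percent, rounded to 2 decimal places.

Real GDP 1992 = Nominal GDP 1992 = 17.95·669 + 42.00·567 + 53.13·186 = 45704.73.
Real GDP 2002 (at 1992 prices) = 17.95·739 + 42.00·867 + 53.13·197 = 60145.66.
Real growth = 60145.66/45704.73 − 1 = 0.3160.

31.60%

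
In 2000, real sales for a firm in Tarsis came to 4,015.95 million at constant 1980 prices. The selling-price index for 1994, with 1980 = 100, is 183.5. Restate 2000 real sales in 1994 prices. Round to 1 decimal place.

7,369.3 million

Real sales in 1994 prices = Real sales in 1980 prices × (P_1994/P_1980) = 4015.95 × 1.835 = 7369.27.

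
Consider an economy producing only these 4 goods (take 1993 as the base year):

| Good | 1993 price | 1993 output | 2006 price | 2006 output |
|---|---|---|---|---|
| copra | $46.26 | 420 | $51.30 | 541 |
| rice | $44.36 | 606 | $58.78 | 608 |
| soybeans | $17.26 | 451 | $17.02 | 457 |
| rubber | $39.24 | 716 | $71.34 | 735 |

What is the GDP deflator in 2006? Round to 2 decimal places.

139.42

Nominal GDP 2006 = 51.30·541 + 58.78·608 + 17.02·457 + 71.34·735 = 123704.58.
Real GDP 2006 (at 1993 prices) = 46.26·541 + 44.36·608 + 17.26·457 + 39.24·735 = 88726.76.
Deflator = Nominal/Real × 100 = 123704.58/88726.76 × 100 = 139.422.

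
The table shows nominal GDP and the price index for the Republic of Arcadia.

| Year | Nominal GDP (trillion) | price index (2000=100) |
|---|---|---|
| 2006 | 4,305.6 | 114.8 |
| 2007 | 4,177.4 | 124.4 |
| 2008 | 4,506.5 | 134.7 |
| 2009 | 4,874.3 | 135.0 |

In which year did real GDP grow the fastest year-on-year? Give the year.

2007: real = 4177.4/1.244 = 3358.04; growth vs 2006 (3750.52) = -10.46%.
2008: real = 4506.5/1.347 = 3345.58; growth vs 2007 (3358.04) = -0.37%.
2009: real = 4874.3/1.350 = 3610.59; growth vs 2008 (3345.58) = 7.92%.

2009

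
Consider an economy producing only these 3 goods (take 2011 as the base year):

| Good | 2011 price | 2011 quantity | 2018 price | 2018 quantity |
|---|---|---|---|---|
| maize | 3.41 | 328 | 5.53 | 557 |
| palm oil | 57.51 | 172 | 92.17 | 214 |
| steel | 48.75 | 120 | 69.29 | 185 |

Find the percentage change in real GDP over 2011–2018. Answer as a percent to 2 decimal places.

Real GDP 2011 = Nominal GDP 2011 = 3.41·328 + 57.51·172 + 48.75·120 = 16860.20.
Real GDP 2018 (at 2011 prices) = 3.41·557 + 57.51·214 + 48.75·185 = 23225.26.
Real growth = 23225.26/16860.20 − 1 = 0.3775.

37.75%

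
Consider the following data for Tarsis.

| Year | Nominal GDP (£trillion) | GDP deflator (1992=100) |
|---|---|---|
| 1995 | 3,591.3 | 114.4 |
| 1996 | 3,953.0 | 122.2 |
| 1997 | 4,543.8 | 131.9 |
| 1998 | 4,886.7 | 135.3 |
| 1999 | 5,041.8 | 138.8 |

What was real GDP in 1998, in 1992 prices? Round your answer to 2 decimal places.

£3,611.75 trillion

Real GDP 1998 = 4886.7 / 1.353 = 3611.75.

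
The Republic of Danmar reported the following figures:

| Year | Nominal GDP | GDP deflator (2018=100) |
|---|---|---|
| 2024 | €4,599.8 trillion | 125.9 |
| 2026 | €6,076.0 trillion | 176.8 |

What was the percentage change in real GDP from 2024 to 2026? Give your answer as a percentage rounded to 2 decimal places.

-5.94%

Deflate each year: 2024 → 4599.8/1.259 = 3653.53; 2026 → 6076.0/1.768 = 3436.65.
So real GDP changed by 3436.65/3653.53 − 1 = -0.0594, i.e. -5.94%.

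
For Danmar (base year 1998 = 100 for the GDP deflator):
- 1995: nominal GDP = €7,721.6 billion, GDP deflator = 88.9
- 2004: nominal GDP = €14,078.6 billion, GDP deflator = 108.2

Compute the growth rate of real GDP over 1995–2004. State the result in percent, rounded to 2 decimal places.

Deflate each year: 1995 → 7721.6/0.889 = 8685.71; 2004 → 14078.6/1.082 = 13011.65.
So real GDP changed by 13011.65/8685.71 − 1 = 0.4981, i.e. 49.81%.

49.81%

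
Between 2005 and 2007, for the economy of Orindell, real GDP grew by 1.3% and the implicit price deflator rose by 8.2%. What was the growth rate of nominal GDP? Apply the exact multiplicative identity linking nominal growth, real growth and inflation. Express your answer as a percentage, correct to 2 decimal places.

9.61%

(1 + g_nom) = (1 + g_real)(1 + π) = 1.0130 × 1.0820 = 1.09607.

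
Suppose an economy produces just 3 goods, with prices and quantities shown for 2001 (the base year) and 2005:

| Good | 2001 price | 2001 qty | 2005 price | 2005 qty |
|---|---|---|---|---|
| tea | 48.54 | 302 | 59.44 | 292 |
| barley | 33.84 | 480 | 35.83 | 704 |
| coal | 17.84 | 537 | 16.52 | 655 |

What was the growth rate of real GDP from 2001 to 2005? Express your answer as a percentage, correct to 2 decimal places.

Real GDP 2001 = Nominal GDP 2001 = 48.54·302 + 33.84·480 + 17.84·537 = 40482.36.
Real GDP 2005 (at 2001 prices) = 48.54·292 + 33.84·704 + 17.84·655 = 49682.24.
Real growth = 49682.24/40482.36 − 1 = 0.2273.

22.73%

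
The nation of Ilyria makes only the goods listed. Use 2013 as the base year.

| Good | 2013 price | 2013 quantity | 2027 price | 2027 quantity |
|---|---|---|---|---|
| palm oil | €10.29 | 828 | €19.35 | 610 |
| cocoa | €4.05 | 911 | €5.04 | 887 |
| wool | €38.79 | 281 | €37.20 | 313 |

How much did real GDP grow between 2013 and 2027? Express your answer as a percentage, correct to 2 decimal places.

-4.76%

Real GDP 2013 = Nominal GDP 2013 = 10.29·828 + 4.05·911 + 38.79·281 = 23109.66.
Real GDP 2027 (at 2013 prices) = 10.29·610 + 4.05·887 + 38.79·313 = 22010.52.
Real growth = 22010.52/23109.66 − 1 = -0.0476.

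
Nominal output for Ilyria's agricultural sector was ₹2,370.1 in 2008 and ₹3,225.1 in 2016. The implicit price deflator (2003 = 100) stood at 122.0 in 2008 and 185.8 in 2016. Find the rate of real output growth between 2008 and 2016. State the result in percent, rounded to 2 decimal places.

Deflate each year: 2008 → 2370.1/1.220 = 1942.70; 2016 → 3225.1/1.858 = 1735.79.
So real output changed by 1735.79/1942.70 − 1 = -0.1065, i.e. -10.65%.

-10.65%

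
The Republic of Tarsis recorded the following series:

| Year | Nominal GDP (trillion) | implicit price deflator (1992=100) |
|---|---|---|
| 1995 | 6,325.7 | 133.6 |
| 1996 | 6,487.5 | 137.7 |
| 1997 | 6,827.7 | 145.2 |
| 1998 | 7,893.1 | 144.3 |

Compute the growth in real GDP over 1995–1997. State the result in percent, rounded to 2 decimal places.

Real GDP 1995 = 6325.7/1.336 = 4734.81.
Real GDP 1997 = 6827.7/1.452 = 4702.27.
Change = 4702.27/4734.81 − 1 = -0.0069.

-0.69%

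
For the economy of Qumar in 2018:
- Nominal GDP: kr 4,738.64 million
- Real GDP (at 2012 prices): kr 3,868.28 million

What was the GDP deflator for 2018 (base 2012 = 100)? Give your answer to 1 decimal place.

GDP deflator = (Nominal / Real) × 100 = 4738.64 / 3868.28 × 100 = 122.50.

122.5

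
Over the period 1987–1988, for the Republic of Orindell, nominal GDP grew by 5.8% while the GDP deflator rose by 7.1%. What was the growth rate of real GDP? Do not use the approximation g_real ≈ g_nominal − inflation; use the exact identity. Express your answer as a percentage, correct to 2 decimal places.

-1.21%

(1 + g_nom) = (1 + g_real)(1 + π), so g_real = 1.0580 / 1.0710 − 1 = -0.01214.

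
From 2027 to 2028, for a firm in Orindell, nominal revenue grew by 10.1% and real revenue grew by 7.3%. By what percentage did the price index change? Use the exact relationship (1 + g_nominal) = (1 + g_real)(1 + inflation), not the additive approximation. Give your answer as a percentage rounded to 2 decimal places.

(1 + g_nom) = (1 + g_real)(1 + π), so π = 1.1010 / 1.0730 − 1 = 0.02610.

2.61%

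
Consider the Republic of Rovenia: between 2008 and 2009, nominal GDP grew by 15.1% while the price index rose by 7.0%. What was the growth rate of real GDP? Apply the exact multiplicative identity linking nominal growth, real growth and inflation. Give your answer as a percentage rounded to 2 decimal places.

(1 + g_nom) = (1 + g_real)(1 + π), so g_real = 1.1510 / 1.0700 − 1 = 0.07570.

7.57%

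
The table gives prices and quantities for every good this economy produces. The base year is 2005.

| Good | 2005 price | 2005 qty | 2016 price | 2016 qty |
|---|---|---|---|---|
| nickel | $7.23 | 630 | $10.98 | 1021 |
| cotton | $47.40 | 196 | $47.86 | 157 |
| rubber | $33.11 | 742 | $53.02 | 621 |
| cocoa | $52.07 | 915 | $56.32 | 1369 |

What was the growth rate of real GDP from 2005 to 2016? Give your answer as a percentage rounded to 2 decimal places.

Real GDP 2005 = Nominal GDP 2005 = 7.23·630 + 47.40·196 + 33.11·742 + 52.07·915 = 86056.97.
Real GDP 2016 (at 2005 prices) = 7.23·1021 + 47.40·157 + 33.11·621 + 52.07·1369 = 106668.77.
Real growth = 106668.77/86056.97 − 1 = 0.2395.

23.95%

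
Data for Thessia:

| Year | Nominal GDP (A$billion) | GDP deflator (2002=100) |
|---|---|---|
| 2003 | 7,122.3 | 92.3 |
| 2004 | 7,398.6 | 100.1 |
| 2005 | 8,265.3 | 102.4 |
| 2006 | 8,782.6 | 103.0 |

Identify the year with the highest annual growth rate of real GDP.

2005

2004: real = 7398.6/1.001 = 7391.21; growth vs 2003 (7716.47) = -4.22%.
2005: real = 8265.3/1.024 = 8071.58; growth vs 2004 (7391.21) = 9.21%.
2006: real = 8782.6/1.030 = 8526.80; growth vs 2005 (8071.58) = 5.64%.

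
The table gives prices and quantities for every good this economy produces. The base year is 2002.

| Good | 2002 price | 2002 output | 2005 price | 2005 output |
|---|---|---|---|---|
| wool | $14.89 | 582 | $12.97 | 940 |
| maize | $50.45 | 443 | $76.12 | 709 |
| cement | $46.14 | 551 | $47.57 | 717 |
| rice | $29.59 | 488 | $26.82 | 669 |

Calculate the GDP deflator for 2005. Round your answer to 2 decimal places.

115.17

Nominal GDP 2005 = 12.97·940 + 76.12·709 + 47.57·717 + 26.82·669 = 118211.15.
Real GDP 2005 (at 2002 prices) = 14.89·940 + 50.45·709 + 46.14·717 + 29.59·669 = 102643.74.
Deflator = Nominal/Real × 100 = 118211.15/102643.74 × 100 = 115.166.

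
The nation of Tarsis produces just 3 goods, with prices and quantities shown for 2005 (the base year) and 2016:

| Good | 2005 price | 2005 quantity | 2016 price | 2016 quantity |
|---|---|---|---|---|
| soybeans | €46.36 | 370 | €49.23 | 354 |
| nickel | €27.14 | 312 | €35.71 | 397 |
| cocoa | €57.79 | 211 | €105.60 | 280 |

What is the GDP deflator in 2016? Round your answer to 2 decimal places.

Nominal GDP 2016 = 49.23·354 + 35.71·397 + 105.60·280 = 61172.29.
Real GDP 2016 (at 2005 prices) = 46.36·354 + 27.14·397 + 57.79·280 = 43367.22.
Deflator = Nominal/Real × 100 = 61172.29/43367.22 × 100 = 141.057.

141.06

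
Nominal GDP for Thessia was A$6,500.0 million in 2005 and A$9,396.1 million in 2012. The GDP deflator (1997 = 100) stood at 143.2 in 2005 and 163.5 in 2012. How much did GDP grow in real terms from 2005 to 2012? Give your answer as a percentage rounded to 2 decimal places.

26.61%

Deflate each year: 2005 → 6500.0/1.432 = 4539.11; 2012 → 9396.1/1.635 = 5746.85.
So real GDP changed by 5746.85/4539.11 − 1 = 0.2661, i.e. 26.61%.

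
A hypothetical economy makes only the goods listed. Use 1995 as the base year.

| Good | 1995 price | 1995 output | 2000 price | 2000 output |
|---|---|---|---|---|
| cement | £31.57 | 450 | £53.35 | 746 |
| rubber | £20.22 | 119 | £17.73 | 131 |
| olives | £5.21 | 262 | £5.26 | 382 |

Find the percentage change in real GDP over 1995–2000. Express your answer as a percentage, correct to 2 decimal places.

56.81%

Real GDP 1995 = Nominal GDP 1995 = 31.57·450 + 20.22·119 + 5.21·262 = 17977.70.
Real GDP 2000 (at 1995 prices) = 31.57·746 + 20.22·131 + 5.21·382 = 28190.26.
Real growth = 28190.26/17977.70 − 1 = 0.5681.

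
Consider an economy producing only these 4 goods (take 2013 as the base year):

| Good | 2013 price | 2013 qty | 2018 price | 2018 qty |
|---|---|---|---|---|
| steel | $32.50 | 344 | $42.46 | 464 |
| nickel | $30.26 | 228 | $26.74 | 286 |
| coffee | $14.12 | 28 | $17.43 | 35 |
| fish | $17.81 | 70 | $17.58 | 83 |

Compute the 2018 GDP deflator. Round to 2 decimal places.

114.44

Nominal GDP 2018 = 42.46·464 + 26.74·286 + 17.43·35 + 17.58·83 = 29418.27.
Real GDP 2018 (at 2013 prices) = 32.50·464 + 30.26·286 + 14.12·35 + 17.81·83 = 25706.79.
Deflator = Nominal/Real × 100 = 29418.27/25706.79 × 100 = 114.438.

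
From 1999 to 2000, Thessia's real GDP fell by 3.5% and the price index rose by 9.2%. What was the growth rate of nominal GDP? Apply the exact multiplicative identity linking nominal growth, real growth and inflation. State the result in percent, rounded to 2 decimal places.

(1 + g_nom) = (1 + g_real)(1 + π) = 0.9650 × 1.0920 = 1.05378.

5.38%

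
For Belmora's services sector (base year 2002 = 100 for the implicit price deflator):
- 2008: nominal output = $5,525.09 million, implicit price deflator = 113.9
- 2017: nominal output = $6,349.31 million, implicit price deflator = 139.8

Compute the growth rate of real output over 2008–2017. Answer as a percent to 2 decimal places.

-6.37%

Real output 2008 = 5525.09 / 1.139 = 4850.83.
Real output 2017 = 6349.31 / 1.398 = 4541.71.
Real growth = 4541.71 / 4850.83 − 1 = -0.0637.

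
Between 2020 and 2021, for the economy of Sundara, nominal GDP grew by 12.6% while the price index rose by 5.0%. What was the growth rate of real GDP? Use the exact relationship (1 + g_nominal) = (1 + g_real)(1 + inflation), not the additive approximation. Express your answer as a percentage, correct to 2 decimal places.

7.24%

(1 + g_nom) = (1 + g_real)(1 + π), so g_real = 1.1260 / 1.0500 − 1 = 0.07238.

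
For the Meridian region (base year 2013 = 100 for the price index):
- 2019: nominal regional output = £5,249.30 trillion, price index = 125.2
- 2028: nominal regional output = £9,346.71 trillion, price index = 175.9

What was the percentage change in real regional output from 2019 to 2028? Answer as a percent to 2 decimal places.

26.73%

Real regional output 2019 = 5249.30 / 1.252 = 4192.73.
Real regional output 2028 = 9346.71 / 1.759 = 5313.65.
Real growth = 5313.65 / 4192.73 − 1 = 0.2673.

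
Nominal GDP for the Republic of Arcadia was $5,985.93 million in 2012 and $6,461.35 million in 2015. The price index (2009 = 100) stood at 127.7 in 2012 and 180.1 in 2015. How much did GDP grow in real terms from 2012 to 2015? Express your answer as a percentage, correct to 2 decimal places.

-23.46%

Real GDP 2012 = 5985.93 / 1.277 = 4687.49.
Real GDP 2015 = 6461.35 / 1.801 = 3587.65.
Real growth = 3587.65 / 4687.49 − 1 = -0.2346.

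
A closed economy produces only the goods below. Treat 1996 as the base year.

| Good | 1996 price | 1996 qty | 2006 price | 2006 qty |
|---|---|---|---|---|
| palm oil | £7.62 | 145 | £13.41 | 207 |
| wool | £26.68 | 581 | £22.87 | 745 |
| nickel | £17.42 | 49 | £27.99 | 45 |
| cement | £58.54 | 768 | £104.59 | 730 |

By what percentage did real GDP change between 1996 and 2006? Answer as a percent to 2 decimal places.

4.09%

Real GDP 1996 = Nominal GDP 1996 = 7.62·145 + 26.68·581 + 17.42·49 + 58.54·768 = 62418.28.
Real GDP 2006 (at 1996 prices) = 7.62·207 + 26.68·745 + 17.42·45 + 58.54·730 = 64972.04.
Real growth = 64972.04/62418.28 − 1 = 0.0409.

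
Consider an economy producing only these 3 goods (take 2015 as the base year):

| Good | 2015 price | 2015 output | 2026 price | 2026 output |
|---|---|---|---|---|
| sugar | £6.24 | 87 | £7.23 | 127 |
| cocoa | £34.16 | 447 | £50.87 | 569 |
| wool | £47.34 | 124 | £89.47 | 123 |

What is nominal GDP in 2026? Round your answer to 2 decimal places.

Nominal GDP 2026 = Σ (p_2026 × q_2026) = 7.23·127 + 50.87·569 + 89.47·123 = 40868.05.

£40868.05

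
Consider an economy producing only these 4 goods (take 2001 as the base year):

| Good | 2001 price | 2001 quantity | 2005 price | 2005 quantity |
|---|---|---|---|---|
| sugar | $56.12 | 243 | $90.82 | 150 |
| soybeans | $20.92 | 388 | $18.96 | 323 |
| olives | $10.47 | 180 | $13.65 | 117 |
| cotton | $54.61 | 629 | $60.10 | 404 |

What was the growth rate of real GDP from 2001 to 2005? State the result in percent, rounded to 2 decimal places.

Real GDP 2001 = Nominal GDP 2001 = 56.12·243 + 20.92·388 + 10.47·180 + 54.61·629 = 57988.41.
Real GDP 2005 (at 2001 prices) = 56.12·150 + 20.92·323 + 10.47·117 + 54.61·404 = 38462.59.
Real growth = 38462.59/57988.41 − 1 = -0.3367.

-33.67%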